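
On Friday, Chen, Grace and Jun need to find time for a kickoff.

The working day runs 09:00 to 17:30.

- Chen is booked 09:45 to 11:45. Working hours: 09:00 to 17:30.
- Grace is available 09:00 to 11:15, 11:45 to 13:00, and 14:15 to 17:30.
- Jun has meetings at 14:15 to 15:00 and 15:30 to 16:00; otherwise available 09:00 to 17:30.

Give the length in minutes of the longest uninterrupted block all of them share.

Chen free within 09:00–17:30: 09:00–09:45, 11:45–17:30.
Jun free within 09:00–17:30: 09:00–14:15, 15:00–15:30, 16:00–17:30.
Chen ∩ Grace: 09:00–09:45, 11:45–13:00, 14:15–17:30.
Chen ∩ Grace ∩ Jun: 09:00–09:45, 11:45–13:00, 15:00–15:30, 16:00–17:30.
Common window lengths: 45, 75, 30, 90 min; longest is 90.

90 minutes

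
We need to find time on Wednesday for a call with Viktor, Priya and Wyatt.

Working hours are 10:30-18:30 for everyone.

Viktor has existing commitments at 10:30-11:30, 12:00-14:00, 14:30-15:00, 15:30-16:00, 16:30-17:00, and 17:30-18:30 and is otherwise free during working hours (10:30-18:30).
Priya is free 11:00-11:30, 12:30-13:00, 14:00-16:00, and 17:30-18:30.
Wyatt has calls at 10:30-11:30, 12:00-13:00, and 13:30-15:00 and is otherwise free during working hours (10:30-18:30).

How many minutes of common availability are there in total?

Viktor free within 10:30–18:30: 11:30–12:00, 14:00–14:30, 15:00–15:30, 16:00–16:30, 17:00–17:30.
Wyatt free within 10:30–18:30: 11:30–12:00, 13:00–13:30, 15:00–18:30.
Viktor ∩ Priya: 14:00–14:30, 15:00–15:30.
Viktor ∩ Priya ∩ Wyatt: 15:00–15:30.
Total common minutes: 30.

30 minutes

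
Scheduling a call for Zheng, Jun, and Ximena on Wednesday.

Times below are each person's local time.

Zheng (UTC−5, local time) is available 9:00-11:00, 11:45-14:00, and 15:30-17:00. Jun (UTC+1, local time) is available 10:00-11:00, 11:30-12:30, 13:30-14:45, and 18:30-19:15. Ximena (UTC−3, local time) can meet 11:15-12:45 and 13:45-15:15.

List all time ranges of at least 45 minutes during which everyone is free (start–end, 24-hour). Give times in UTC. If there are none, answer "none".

Zheng → UTC: 14:00–16:00, 16:45–19:00, 20:30–22:00.
Jun → UTC: 09:00–10:00, 10:30–11:30, 12:30–13:45, 17:30–18:15.
Ximena → UTC: 14:15–15:45, 16:45–18:15.
Zheng ∩ Jun: 17:30–18:15.
Zheng ∩ Jun ∩ Ximena: 17:30–18:15.
Windows ≥ 45 min: 17:30–18:15.

17:30–18:15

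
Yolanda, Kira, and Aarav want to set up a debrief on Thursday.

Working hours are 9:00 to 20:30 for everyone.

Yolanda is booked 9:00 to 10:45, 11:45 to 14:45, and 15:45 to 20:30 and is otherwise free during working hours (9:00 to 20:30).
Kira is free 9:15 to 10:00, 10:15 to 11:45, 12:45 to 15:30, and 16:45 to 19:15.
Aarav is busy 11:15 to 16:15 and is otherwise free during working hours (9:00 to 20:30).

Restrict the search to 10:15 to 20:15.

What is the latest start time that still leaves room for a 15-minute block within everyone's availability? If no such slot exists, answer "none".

Yolanda free within 09:00–20:30: 10:45–11:45, 14:45–15:45.
Aarav free within 09:00–20:30: 09:00–11:15, 16:15–20:30.
Yolanda ∩ Kira: 10:45–11:45, 14:45–15:30.
Yolanda ∩ Kira ∩ Aarav: 10:45–11:15.
Restricted to 10:15–20:15: 10:45–11:15.
Windows ≥ 15 min: 10:45–11:15.
Latest start in the last window 10:45–11:15 is 11:15 − 15 min = 11:00.

11:00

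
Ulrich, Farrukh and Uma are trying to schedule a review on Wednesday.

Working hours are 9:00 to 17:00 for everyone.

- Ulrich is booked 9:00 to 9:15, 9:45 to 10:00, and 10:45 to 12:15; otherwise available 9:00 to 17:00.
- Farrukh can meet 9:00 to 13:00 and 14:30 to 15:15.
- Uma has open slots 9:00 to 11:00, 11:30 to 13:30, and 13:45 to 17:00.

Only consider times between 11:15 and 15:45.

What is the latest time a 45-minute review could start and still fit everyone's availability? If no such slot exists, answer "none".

Ulrich free within 09:00–17:00: 09:15–09:45, 10:00–10:45, 12:15–17:00.
Ulrich ∩ Farrukh: 09:15–09:45, 10:00–10:45, 12:15–13:00, 14:30–15:15.
Ulrich ∩ Farrukh ∩ Uma: 09:15–09:45, 10:00–10:45, 12:15–13:00, 14:30–15:15.
Restricted to 11:15–15:45: 12:15–13:00, 14:30–15:15.
Windows ≥ 45 min: 12:15–13:00, 14:30–15:15.
Latest start in the last window 14:30–15:15 is 15:15 − 45 min = 14:30.

14:30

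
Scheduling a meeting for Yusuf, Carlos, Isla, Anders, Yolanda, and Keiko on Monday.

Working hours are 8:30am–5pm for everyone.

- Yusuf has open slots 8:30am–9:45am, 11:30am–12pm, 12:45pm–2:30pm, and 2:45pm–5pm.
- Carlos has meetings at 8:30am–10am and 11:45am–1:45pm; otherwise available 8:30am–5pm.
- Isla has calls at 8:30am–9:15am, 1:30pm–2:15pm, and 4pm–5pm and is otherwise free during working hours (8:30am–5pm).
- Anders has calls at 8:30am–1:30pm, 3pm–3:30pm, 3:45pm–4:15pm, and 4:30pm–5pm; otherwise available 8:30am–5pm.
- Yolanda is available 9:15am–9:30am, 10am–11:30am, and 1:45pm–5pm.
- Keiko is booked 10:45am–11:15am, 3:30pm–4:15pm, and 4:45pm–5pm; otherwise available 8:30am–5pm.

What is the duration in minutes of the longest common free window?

Carlos free within 08:30–17:00: 10:00–11:45, 13:45–17:00.
Isla free within 08:30–17:00: 09:15–13:30, 14:15–16:00.
Anders free within 08:30–17:00: 13:30–15:00, 15:30–15:45, 16:15–16:30.
Keiko free within 08:30–17:00: 08:30–10:45, 11:15–15:30, 16:15–16:45.
Yusuf ∩ Carlos: 11:30–11:45, 13:45–14:30, 14:45–17:00.
Yusuf ∩ Carlos ∩ Isla: 11:30–11:45, 14:15–14:30, 14:45–16:00.
Yusuf ∩ Carlos ∩ Isla ∩ Anders: 14:15–14:30, 14:45–15:00, 15:30–15:45.
Yusuf ∩ Carlos ∩ Isla ∩ Anders ∩ Yolanda: 14:15–14:30, 14:45–15:00, 15:30–15:45.
Yusuf ∩ Carlos ∩ Isla ∩ Anders ∩ Yolanda ∩ Keiko: 14:15–14:30, 14:45–15:00.
Common window lengths: 15, 15 min; longest is 15.

15 minutes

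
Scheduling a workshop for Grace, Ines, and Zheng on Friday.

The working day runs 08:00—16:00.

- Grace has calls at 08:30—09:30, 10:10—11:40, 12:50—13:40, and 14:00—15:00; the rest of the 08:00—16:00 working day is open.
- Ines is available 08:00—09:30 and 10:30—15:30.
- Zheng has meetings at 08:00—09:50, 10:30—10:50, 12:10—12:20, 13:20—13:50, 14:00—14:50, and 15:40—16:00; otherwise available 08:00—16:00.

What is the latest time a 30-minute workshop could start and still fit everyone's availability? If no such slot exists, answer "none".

Grace free within 08:00–16:00: 08:00–08:30, 09:30–10:10, 11:40–12:50, 13:40–14:00, 15:00–16:00.
Zheng free within 08:00–16:00: 09:50–10:30, 10:50–12:10, 12:20–13:20, 13:50–14:00, 14:50–15:40.
Grace ∩ Ines: 08:00–08:30, 11:40–12:50, 13:40–14:00, 15:00–15:30.
Grace ∩ Ines ∩ Zheng: 11:40–12:10, 12:20–12:50, 13:50–14:00, 15:00–15:30.
Windows ≥ 30 min: 11:40–12:10, 12:20–12:50, 15:00–15:30.
Latest start in the last window 15:00–15:30 is 15:30 − 30 min = 15:00.

15:00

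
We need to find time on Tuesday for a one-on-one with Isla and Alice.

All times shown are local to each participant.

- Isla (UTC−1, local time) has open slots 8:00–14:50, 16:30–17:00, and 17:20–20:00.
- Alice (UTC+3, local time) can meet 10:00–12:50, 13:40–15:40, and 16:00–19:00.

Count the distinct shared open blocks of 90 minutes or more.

Isla → UTC: 09:00–15:50, 17:30–18:00, 18:20–21:00.
Alice → UTC: 07:00–09:50, 10:40–12:40, 13:00–16:00.
Isla ∩ Alice: 09:00–09:50, 10:40–12:40, 13:00–15:50.
Windows ≥ 90 min: 10:40–12:40, 13:00–15:50.
That's 2 windows.

2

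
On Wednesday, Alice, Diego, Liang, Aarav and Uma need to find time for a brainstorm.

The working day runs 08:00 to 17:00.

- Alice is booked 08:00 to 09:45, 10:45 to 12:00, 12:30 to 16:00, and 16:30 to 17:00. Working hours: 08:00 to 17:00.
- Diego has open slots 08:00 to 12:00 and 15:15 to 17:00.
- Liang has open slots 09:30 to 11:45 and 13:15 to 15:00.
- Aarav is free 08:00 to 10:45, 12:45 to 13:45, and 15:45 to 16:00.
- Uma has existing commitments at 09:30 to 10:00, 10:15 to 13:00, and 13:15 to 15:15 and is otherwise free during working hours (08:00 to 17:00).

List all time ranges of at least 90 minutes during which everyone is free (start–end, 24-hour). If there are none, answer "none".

Alice free within 08:00–17:00: 09:45–10:45, 12:00–12:30, 16:00–16:30.
Uma free within 08:00–17:00: 08:00–09:30, 10:00–10:15, 13:00–13:15, 15:15–17:00.
Alice ∩ Diego: 09:45–10:45, 16:00–16:30.
Alice ∩ Diego ∩ Liang: 09:45–10:45.
Alice ∩ Diego ∩ Liang ∩ Aarav: 09:45–10:45.
Alice ∩ Diego ∩ Liang ∩ Aarav ∩ Uma: 10:00–10:15.
Windows ≥ 90 min: (none).

none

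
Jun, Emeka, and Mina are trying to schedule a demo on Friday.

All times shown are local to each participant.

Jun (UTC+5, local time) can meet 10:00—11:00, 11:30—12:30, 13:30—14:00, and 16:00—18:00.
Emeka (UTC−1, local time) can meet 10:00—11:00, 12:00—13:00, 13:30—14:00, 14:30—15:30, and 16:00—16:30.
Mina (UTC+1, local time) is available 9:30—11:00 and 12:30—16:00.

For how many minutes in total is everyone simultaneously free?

30 minutes

Jun → UTC: 05:00–06:00, 06:30–07:30, 08:30–09:00, 11:00–13:00.
Emeka → UTC: 11:00–12:00, 13:00–14:00, 14:30–15:00, 15:30–16:30, 17:00–17:30.
Mina → UTC: 08:30–10:00, 11:30–15:00.
Jun ∩ Emeka: 11:00–12:00.
Jun ∩ Emeka ∩ Mina: 11:30–12:00.
Total common minutes: 30.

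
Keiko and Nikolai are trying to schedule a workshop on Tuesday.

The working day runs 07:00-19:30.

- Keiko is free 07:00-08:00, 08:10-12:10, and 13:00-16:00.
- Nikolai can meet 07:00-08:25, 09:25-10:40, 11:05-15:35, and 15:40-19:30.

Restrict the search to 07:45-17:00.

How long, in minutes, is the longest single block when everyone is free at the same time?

155 minutes

Keiko ∩ Nikolai: 07:00–08:00, 08:10–08:25, 09:25–10:40, 11:05–12:10, 13:00–15:35, 15:40–16:00.
Restricted to 07:45–17:00: 07:45–08:00, 08:10–08:25, 09:25–10:40, 11:05–12:10, 13:00–15:35, 15:40–16:00.
Common window lengths: 15, 15, 75, 65, 155, 20 min; longest is 155.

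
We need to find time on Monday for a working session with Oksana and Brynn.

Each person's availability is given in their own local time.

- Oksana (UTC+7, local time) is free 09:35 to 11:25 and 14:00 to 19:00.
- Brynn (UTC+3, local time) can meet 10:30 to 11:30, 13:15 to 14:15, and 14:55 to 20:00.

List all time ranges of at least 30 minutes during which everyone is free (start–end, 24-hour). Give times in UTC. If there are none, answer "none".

07:30–08:30, 10:15–11:15

Oksana → UTC: 02:35–04:25, 07:00–12:00.
Brynn → UTC: 07:30–08:30, 10:15–11:15, 11:55–17:00.
Oksana ∩ Brynn: 07:30–08:30, 10:15–11:15, 11:55–12:00.
Windows ≥ 30 min: 07:30–08:30, 10:15–11:15.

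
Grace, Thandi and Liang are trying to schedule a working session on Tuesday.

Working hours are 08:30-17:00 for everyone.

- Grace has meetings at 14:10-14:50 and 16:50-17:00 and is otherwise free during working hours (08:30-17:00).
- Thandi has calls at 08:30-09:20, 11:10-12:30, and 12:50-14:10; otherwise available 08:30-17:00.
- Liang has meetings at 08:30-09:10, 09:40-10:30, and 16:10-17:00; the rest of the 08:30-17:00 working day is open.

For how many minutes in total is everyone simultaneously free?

160 minutes

Grace free within 08:30–17:00: 08:30–14:10, 14:50–16:50.
Thandi free within 08:30–17:00: 09:20–11:10, 12:30–12:50, 14:10–17:00.
Liang free within 08:30–17:00: 09:10–09:40, 10:30–16:10.
Grace ∩ Thandi: 09:20–11:10, 12:30–12:50, 14:50–16:50.
Grace ∩ Thandi ∩ Liang: 09:20–09:40, 10:30–11:10, 12:30–12:50, 14:50–16:10.
Total common minutes: 20 + 40 + 20 + 80 = 160.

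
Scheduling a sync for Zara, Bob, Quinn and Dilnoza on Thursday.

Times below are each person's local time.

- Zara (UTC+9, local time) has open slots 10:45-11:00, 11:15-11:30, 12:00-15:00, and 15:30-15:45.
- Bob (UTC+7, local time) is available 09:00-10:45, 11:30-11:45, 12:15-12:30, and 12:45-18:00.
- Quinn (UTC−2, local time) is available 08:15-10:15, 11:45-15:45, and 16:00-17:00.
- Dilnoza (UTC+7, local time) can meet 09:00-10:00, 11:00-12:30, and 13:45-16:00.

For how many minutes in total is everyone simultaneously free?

Zara → UTC: 01:45–02:00, 02:15–02:30, 03:00–06:00, 06:30–06:45.
Bob → UTC: 02:00–03:45, 04:30–04:45, 05:15–05:30, 05:45–11:00.
Quinn → UTC: 10:15–12:15, 13:45–17:45, 18:00–19:00.
Dilnoza → UTC: 02:00–03:00, 04:00–05:30, 06:45–09:00.
Zara ∩ Bob: 02:15–02:30, 03:00–03:45, 04:30–04:45, 05:15–05:30, 05:45–06:00, 06:30–06:45.
Zara ∩ Bob ∩ Quinn: (none).
Zara ∩ Bob ∩ Quinn ∩ Dilnoza: (none).
Total common minutes: 0.

0 minutes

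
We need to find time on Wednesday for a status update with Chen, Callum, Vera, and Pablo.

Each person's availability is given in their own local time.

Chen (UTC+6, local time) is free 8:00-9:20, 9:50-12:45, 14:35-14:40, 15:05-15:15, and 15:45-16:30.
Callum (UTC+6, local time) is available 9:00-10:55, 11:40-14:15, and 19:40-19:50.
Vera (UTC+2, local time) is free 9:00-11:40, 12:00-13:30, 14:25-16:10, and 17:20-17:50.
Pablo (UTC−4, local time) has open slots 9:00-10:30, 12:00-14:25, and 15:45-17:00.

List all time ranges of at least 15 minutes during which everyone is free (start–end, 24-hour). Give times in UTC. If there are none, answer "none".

none

Chen → UTC: 02:00–03:20, 03:50–06:45, 08:35–08:40, 09:05–09:15, 09:45–10:30.
Callum → UTC: 03:00–04:55, 05:40–08:15, 13:40–13:50.
Vera → UTC: 07:00–09:40, 10:00–11:30, 12:25–14:10, 15:20–15:50.
Pablo → UTC: 13:00–14:30, 16:00–18:25, 19:45–21:00.
Chen ∩ Callum: 03:00–03:20, 03:50–04:55, 05:40–06:45.
Chen ∩ Callum ∩ Vera: (none).
Chen ∩ Callum ∩ Vera ∩ Pablo: (none).
Windows ≥ 15 min: (none).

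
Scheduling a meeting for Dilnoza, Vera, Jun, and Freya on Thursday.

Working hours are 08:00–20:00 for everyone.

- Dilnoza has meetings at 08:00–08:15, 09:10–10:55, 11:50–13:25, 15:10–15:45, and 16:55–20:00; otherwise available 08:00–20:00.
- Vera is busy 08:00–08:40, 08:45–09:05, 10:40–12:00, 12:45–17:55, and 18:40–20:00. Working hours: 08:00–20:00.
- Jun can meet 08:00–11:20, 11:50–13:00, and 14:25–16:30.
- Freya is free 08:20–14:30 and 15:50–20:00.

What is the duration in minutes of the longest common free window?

5 minutes

Dilnoza free within 08:00–20:00: 08:15–09:10, 10:55–11:50, 13:25–15:10, 15:45–16:55.
Vera free within 08:00–20:00: 08:40–08:45, 09:05–10:40, 12:00–12:45, 17:55–18:40.
Dilnoza ∩ Vera: 08:40–08:45, 09:05–09:10.
Dilnoza ∩ Vera ∩ Jun: 08:40–08:45, 09:05–09:10.
Dilnoza ∩ Vera ∩ Jun ∩ Freya: 08:40–08:45, 09:05–09:10.
Common window lengths: 5, 5 min; longest is 5.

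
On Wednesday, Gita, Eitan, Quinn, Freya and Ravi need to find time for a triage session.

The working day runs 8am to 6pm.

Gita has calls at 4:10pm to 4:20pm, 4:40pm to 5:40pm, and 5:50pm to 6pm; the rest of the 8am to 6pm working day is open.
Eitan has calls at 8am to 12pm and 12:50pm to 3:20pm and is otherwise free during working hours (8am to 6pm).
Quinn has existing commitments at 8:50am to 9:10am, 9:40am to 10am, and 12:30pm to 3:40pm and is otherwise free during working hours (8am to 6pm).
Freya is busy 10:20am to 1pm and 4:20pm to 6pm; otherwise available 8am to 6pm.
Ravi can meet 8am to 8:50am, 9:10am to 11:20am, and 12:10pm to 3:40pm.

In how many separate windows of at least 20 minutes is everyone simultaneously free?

Gita free within 08:00–18:00: 08:00–16:10, 16:20–16:40, 17:40–17:50.
Eitan free within 08:00–18:00: 12:00–12:50, 15:20–18:00.
Quinn free within 08:00–18:00: 08:00–08:50, 09:10–09:40, 10:00–12:30, 15:40–18:00.
Freya free within 08:00–18:00: 08:00–10:20, 13:00–16:20.
Gita ∩ Eitan: 12:00–12:50, 15:20–16:10, 16:20–16:40, 17:40–17:50.
Gita ∩ Eitan ∩ Quinn: 12:00–12:30, 15:40–16:10, 16:20–16:40, 17:40–17:50.
Gita ∩ Eitan ∩ Quinn ∩ Freya: 15:40–16:10.
Gita ∩ Eitan ∩ Quinn ∩ Freya ∩ Ravi: (none).
Windows ≥ 20 min: (none).
That's 0 windows.

0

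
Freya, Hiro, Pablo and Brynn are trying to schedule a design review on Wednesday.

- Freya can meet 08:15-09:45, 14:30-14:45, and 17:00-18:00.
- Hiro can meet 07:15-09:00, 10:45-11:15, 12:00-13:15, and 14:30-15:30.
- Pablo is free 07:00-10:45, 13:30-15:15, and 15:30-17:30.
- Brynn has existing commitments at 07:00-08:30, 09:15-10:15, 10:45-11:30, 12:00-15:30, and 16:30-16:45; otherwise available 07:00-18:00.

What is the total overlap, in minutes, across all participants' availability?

30 minutes

Brynn free within 07:00–18:00: 08:30–09:15, 10:15–10:45, 11:30–12:00, 15:30–16:30, 16:45–18:00.
Freya ∩ Hiro: 08:15–09:00, 14:30–14:45.
Freya ∩ Hiro ∩ Pablo: 08:15–09:00, 14:30–14:45.
Freya ∩ Hiro ∩ Pablo ∩ Brynn: 08:30–09:00.
Total common minutes: 30.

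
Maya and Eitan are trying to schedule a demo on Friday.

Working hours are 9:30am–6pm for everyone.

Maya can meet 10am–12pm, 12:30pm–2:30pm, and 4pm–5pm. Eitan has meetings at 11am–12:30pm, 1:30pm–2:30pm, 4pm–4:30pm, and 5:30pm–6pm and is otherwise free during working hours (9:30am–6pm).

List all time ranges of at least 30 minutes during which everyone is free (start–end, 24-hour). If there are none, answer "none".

Eitan free within 09:30–18:00: 09:30–11:00, 12:30–13:30, 14:30–16:00, 16:30–17:30.
Maya ∩ Eitan: 10:00–11:00, 12:30–13:30, 16:30–17:00.
Windows ≥ 30 min: 10:00–11:00, 12:30–13:30, 16:30–17:00.

10:00–11:00, 12:30–13:30, 16:30–17:00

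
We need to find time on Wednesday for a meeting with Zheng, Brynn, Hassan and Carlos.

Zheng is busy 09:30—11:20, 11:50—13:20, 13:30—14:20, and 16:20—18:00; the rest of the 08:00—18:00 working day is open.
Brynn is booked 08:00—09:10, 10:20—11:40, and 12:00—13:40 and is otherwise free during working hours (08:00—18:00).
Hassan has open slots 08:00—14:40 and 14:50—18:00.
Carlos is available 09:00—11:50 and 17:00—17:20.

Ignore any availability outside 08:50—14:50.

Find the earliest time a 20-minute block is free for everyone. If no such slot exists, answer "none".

Zheng free within 08:00–18:00: 08:00–09:30, 11:20–11:50, 13:20–13:30, 14:20–16:20.
Brynn free within 08:00–18:00: 09:10–10:20, 11:40–12:00, 13:40–18:00.
Zheng ∩ Brynn: 09:10–09:30, 11:40–11:50, 14:20–16:20.
Zheng ∩ Brynn ∩ Hassan: 09:10–09:30, 11:40–11:50, 14:20–14:40, 14:50–16:20.
Zheng ∩ Brynn ∩ Hassan ∩ Carlos: 09:10–09:30, 11:40–11:50.
Restricted to 08:50–14:50: 09:10–09:30, 11:40–11:50.
Windows ≥ 20 min: 09:10–09:30.
Earliest such window starts at 09:10.

09:10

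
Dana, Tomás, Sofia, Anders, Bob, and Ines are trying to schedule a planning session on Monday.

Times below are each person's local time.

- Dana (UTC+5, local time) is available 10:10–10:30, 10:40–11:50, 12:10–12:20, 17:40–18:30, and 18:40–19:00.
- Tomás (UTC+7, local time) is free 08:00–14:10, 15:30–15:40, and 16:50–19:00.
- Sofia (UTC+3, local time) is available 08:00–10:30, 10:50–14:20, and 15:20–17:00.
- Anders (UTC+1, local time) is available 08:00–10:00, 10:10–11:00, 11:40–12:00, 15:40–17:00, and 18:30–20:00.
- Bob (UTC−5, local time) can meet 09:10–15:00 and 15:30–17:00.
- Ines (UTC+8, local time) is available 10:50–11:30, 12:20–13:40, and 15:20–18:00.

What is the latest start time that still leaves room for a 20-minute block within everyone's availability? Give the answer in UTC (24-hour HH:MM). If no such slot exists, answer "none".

none

Dana → UTC: 05:10–05:30, 05:40–06:50, 07:10–07:20, 12:40–13:30, 13:40–14:00.
Tomás → UTC: 01:00–07:10, 08:30–08:40, 09:50–12:00.
Sofia → UTC: 05:00–07:30, 07:50–11:20, 12:20–14:00.
Anders → UTC: 07:00–09:00, 09:10–10:00, 10:40–11:00, 14:40–16:00, 17:30–19:00.
Bob → UTC: 14:10–20:00, 20:30–22:00.
Ines → UTC: 02:50–03:30, 04:20–05:40, 07:20–10:00.
Dana ∩ Tomás: 05:10–05:30, 05:40–06:50.
Dana ∩ Tomás ∩ Sofia: 05:10–05:30, 05:40–06:50.
Dana ∩ Tomás ∩ Sofia ∩ Anders: (none).
Dana ∩ Tomás ∩ Sofia ∩ Anders ∩ Bob: (none).
Dana ∩ Tomás ∩ Sofia ∩ Anders ∩ Bob ∩ Ines: (none).
Windows ≥ 20 min: (none).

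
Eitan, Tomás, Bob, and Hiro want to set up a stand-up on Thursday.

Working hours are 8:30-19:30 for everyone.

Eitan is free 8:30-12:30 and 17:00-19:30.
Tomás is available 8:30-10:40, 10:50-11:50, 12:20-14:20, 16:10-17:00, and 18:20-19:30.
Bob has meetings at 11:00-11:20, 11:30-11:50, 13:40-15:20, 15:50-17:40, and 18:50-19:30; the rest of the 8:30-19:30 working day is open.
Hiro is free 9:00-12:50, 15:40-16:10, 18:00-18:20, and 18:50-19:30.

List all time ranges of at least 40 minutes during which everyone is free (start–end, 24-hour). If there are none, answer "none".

09:00–10:40

Bob free within 08:30–19:30: 08:30–11:00, 11:20–11:30, 11:50–13:40, 15:20–15:50, 17:40–18:50.
Eitan ∩ Tomás: 08:30–10:40, 10:50–11:50, 12:20–12:30, 18:20–19:30.
Eitan ∩ Tomás ∩ Bob: 08:30–10:40, 10:50–11:00, 11:20–11:30, 12:20–12:30, 18:20–18:50.
Eitan ∩ Tomás ∩ Bob ∩ Hiro: 09:00–10:40, 10:50–11:00, 11:20–11:30, 12:20–12:30.
Windows ≥ 40 min: 09:00–10:40.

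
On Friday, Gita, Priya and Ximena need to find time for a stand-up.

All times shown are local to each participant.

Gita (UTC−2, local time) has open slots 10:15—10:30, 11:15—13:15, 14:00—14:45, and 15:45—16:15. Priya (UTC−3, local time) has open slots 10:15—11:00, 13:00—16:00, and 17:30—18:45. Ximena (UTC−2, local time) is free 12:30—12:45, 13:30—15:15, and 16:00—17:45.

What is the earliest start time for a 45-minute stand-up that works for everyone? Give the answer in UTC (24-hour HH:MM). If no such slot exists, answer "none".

16:00

Gita → UTC: 12:15–12:30, 13:15–15:15, 16:00–16:45, 17:45–18:15.
Priya → UTC: 13:15–14:00, 16:00–19:00, 20:30–21:45.
Ximena → UTC: 14:30–14:45, 15:30–17:15, 18:00–19:45.
Gita ∩ Priya: 13:15–14:00, 16:00–16:45, 17:45–18:15.
Gita ∩ Priya ∩ Ximena: 16:00–16:45, 18:00–18:15.
Windows ≥ 45 min: 16:00–16:45.
Earliest such window starts at 16:00.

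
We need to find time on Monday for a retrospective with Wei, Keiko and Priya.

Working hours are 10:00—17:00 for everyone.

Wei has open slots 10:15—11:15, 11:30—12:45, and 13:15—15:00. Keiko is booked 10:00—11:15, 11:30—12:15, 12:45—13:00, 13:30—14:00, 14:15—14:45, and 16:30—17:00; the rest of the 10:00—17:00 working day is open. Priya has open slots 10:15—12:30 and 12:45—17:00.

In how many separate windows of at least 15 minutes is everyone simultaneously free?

Keiko free within 10:00–17:00: 11:15–11:30, 12:15–12:45, 13:00–13:30, 14:00–14:15, 14:45–16:30.
Wei ∩ Keiko: 12:15–12:45, 13:15–13:30, 14:00–14:15, 14:45–15:00.
Wei ∩ Keiko ∩ Priya: 12:15–12:30, 13:15–13:30, 14:00–14:15, 14:45–15:00.
Windows ≥ 15 min: 12:15–12:30, 13:15–13:30, 14:00–14:15, 14:45–15:00.
That's 4 windows.

4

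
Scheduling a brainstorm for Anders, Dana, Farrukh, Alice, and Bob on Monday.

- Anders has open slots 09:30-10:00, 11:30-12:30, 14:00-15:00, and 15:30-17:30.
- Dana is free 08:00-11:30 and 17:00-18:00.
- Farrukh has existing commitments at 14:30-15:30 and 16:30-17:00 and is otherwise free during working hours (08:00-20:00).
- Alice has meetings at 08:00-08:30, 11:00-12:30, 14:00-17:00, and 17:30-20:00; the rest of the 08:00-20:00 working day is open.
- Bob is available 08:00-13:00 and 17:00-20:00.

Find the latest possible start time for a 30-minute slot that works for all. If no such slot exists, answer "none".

Farrukh free within 08:00–20:00: 08:00–14:30, 15:30–16:30, 17:00–20:00.
Alice free within 08:00–20:00: 08:30–11:00, 12:30–14:00, 17:00–17:30.
Anders ∩ Dana: 09:30–10:00, 17:00–17:30.
Anders ∩ Dana ∩ Farrukh: 09:30–10:00, 17:00–17:30.
Anders ∩ Dana ∩ Farrukh ∩ Alice: 09:30–10:00, 17:00–17:30.
Anders ∩ Dana ∩ Farrukh ∩ Alice ∩ Bob: 09:30–10:00, 17:00–17:30.
Windows ≥ 30 min: 09:30–10:00, 17:00–17:30.
Latest start in the last window 17:00–17:30 is 17:30 − 30 min = 17:00.

17:00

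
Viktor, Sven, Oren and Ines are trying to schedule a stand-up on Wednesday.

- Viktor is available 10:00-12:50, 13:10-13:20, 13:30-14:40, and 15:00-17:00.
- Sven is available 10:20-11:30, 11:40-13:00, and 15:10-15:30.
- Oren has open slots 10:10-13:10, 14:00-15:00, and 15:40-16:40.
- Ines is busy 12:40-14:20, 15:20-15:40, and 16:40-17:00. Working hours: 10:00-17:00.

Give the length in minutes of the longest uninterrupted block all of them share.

Ines free within 10:00–17:00: 10:00–12:40, 14:20–15:20, 15:40–16:40.
Viktor ∩ Sven: 10:20–11:30, 11:40–12:50, 15:10–15:30.
Viktor ∩ Sven ∩ Oren: 10:20–11:30, 11:40–12:50.
Viktor ∩ Sven ∩ Oren ∩ Ines: 10:20–11:30, 11:40–12:40.
Common window lengths: 70, 60 min; longest is 70.

70 minutes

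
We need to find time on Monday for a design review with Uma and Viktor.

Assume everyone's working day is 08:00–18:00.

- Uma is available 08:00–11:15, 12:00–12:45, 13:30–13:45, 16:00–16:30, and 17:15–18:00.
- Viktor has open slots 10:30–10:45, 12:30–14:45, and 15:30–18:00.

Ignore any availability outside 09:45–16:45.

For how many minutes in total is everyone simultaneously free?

75 minutes

Uma ∩ Viktor: 10:30–10:45, 12:30–12:45, 13:30–13:45, 16:00–16:30, 17:15–18:00.
Restricted to 09:45–16:45: 10:30–10:45, 12:30–12:45, 13:30–13:45, 16:00–16:30.
Total common minutes: 15 + 15 + 15 + 30 = 75.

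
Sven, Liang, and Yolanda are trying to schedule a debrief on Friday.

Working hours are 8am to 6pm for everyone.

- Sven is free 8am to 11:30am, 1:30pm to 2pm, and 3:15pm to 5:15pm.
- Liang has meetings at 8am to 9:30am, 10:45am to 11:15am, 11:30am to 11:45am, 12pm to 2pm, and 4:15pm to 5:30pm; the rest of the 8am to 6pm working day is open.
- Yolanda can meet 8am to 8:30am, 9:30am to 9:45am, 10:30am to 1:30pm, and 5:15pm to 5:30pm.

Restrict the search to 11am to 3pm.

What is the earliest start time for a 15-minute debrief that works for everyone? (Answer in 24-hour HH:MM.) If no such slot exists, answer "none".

Liang free within 08:00–18:00: 09:30–10:45, 11:15–11:30, 11:45–12:00, 14:00–16:15, 17:30–18:00.
Sven ∩ Liang: 09:30–10:45, 11:15–11:30, 15:15–16:15.
Sven ∩ Liang ∩ Yolanda: 09:30–09:45, 10:30–10:45, 11:15–11:30.
Restricted to 11:00–15:00: 11:15–11:30.
Windows ≥ 15 min: 11:15–11:30.
Earliest such window starts at 11:15.

11:15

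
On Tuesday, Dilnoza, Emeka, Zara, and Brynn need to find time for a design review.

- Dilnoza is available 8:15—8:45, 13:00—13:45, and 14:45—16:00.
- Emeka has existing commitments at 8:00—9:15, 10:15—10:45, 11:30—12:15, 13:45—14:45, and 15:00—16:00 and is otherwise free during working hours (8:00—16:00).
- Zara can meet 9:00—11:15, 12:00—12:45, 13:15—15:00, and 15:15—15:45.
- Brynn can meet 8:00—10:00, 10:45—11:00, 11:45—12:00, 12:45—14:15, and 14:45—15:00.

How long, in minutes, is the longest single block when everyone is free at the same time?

30 minutes

Emeka free within 08:00–16:00: 09:15–10:15, 10:45–11:30, 12:15–13:45, 14:45–15:00.
Dilnoza ∩ Emeka: 13:00–13:45, 14:45–15:00.
Dilnoza ∩ Emeka ∩ Zara: 13:15–13:45, 14:45–15:00.
Dilnoza ∩ Emeka ∩ Zara ∩ Brynn: 13:15–13:45, 14:45–15:00.
Common window lengths: 30, 15 min; longest is 30.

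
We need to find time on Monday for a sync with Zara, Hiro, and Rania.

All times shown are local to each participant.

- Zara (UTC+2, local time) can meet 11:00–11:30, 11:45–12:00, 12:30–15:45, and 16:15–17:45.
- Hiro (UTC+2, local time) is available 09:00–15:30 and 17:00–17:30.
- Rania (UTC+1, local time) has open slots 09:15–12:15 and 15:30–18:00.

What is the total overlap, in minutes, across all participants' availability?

120 minutes

Zara → UTC: 09:00–09:30, 09:45–10:00, 10:30–13:45, 14:15–15:45.
Hiro → UTC: 07:00–13:30, 15:00–15:30.
Rania → UTC: 08:15–11:15, 14:30–17:00.
Zara ∩ Hiro: 09:00–09:30, 09:45–10:00, 10:30–13:30, 15:00–15:30.
Zara ∩ Hiro ∩ Rania: 09:00–09:30, 09:45–10:00, 10:30–11:15, 15:00–15:30.
Total common minutes: 30 + 15 + 45 + 30 = 120.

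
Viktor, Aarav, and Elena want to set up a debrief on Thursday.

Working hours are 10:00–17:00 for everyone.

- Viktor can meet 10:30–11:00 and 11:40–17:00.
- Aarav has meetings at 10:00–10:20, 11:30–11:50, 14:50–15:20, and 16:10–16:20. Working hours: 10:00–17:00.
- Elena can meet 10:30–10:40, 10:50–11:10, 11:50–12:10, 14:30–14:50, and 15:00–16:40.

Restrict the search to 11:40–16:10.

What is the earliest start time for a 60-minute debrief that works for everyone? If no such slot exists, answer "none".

none

Aarav free within 10:00–17:00: 10:20–11:30, 11:50–14:50, 15:20–16:10, 16:20–17:00.
Viktor ∩ Aarav: 10:30–11:00, 11:50–14:50, 15:20–16:10, 16:20–17:00.
Viktor ∩ Aarav ∩ Elena: 10:30–10:40, 10:50–11:00, 11:50–12:10, 14:30–14:50, 15:20–16:10, 16:20–16:40.
Restricted to 11:40–16:10: 11:50–12:10, 14:30–14:50, 15:20–16:10.
Windows ≥ 60 min: (none).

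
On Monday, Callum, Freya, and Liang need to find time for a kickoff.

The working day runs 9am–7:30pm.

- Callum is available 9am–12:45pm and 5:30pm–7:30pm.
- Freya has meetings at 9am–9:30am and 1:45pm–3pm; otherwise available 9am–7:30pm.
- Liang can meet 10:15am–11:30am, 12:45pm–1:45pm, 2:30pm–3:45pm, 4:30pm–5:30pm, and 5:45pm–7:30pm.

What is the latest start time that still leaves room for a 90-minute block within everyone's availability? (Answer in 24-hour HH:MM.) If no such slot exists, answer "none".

18:00

Freya free within 09:00–19:30: 09:30–13:45, 15:00–19:30.
Callum ∩ Freya: 09:30–12:45, 17:30–19:30.
Callum ∩ Freya ∩ Liang: 10:15–11:30, 17:45–19:30.
Windows ≥ 90 min: 17:45–19:30.
Latest start in the last window 17:45–19:30 is 19:30 − 90 min = 18:00.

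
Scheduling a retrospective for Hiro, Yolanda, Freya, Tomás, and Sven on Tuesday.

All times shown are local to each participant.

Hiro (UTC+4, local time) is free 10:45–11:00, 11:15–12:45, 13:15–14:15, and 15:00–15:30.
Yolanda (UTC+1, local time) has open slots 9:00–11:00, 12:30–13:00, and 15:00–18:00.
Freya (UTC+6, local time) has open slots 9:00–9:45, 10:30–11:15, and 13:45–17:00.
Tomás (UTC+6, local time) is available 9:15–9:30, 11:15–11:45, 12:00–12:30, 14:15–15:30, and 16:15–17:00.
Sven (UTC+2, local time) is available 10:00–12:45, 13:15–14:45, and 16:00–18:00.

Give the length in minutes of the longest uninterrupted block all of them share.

Hiro → UTC: 06:45–07:00, 07:15–08:45, 09:15–10:15, 11:00–11:30.
Yolanda → UTC: 08:00–10:00, 11:30–12:00, 14:00–17:00.
Freya → UTC: 03:00–03:45, 04:30–05:15, 07:45–11:00.
Tomás → UTC: 03:15–03:30, 05:15–05:45, 06:00–06:30, 08:15–09:30, 10:15–11:00.
Sven → UTC: 08:00–10:45, 11:15–12:45, 14:00–16:00.
Hiro ∩ Yolanda: 08:00–08:45, 09:15–10:00.
Hiro ∩ Yolanda ∩ Freya: 08:00–08:45, 09:15–10:00.
Hiro ∩ Yolanda ∩ Freya ∩ Tomás: 08:15–08:45, 09:15–09:30.
Hiro ∩ Yolanda ∩ Freya ∩ Tomás ∩ Sven: 08:15–08:45, 09:15–09:30.
Common window lengths: 30, 15 min; longest is 30.

30 minutes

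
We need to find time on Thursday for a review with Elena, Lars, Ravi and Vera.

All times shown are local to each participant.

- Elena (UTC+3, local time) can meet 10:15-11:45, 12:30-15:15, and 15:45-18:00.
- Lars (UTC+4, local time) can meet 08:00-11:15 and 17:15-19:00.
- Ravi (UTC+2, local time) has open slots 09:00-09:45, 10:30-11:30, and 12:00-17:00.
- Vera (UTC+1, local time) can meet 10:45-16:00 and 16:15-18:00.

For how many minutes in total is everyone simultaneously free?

105 minutes

Elena → UTC: 07:15–08:45, 09:30–12:15, 12:45–15:00.
Lars → UTC: 04:00–07:15, 13:15–15:00.
Ravi → UTC: 07:00–07:45, 08:30–09:30, 10:00–15:00.
Vera → UTC: 09:45–15:00, 15:15–17:00.
Elena ∩ Lars: 13:15–15:00.
Elena ∩ Lars ∩ Ravi: 13:15–15:00.
Elena ∩ Lars ∩ Ravi ∩ Vera: 13:15–15:00.
Total common minutes: 105.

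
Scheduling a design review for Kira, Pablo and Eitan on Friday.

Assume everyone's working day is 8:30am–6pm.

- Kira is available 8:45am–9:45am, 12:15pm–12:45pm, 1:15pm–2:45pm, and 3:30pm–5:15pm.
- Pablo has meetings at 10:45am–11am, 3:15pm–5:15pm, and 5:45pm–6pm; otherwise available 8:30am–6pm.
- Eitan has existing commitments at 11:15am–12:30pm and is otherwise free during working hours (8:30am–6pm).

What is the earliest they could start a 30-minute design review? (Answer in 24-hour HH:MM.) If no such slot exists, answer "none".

Pablo free within 08:30–18:00: 08:30–10:45, 11:00–15:15, 17:15–17:45.
Eitan free within 08:30–18:00: 08:30–11:15, 12:30–18:00.
Kira ∩ Pablo: 08:45–09:45, 12:15–12:45, 13:15–14:45.
Kira ∩ Pablo ∩ Eitan: 08:45–09:45, 12:30–12:45, 13:15–14:45.
Windows ≥ 30 min: 08:45–09:45, 13:15–14:45.
Earliest such window starts at 08:45.

08:45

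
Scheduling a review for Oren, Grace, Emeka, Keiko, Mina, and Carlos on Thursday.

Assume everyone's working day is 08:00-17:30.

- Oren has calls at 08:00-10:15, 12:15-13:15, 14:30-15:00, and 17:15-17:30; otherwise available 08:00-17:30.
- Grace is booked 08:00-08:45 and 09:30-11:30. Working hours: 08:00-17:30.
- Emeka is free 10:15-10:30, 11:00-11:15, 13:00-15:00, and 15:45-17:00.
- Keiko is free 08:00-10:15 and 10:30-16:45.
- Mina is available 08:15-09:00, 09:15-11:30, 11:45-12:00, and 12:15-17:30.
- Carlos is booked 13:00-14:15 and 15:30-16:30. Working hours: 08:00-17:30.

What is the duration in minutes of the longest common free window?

Oren free within 08:00–17:30: 10:15–12:15, 13:15–14:30, 15:00–17:15.
Grace free within 08:00–17:30: 08:45–09:30, 11:30–17:30.
Carlos free within 08:00–17:30: 08:00–13:00, 14:15–15:30, 16:30–17:30.
Oren ∩ Grace: 11:30–12:15, 13:15–14:30, 15:00–17:15.
Oren ∩ Grace ∩ Emeka: 13:15–14:30, 15:45–17:00.
Oren ∩ Grace ∩ Emeka ∩ Keiko: 13:15–14:30, 15:45–16:45.
Oren ∩ Grace ∩ Emeka ∩ Keiko ∩ Mina: 13:15–14:30, 15:45–16:45.
Oren ∩ Grace ∩ Emeka ∩ Keiko ∩ Mina ∩ Carlos: 14:15–14:30, 16:30–16:45.
Common window lengths: 15, 15 min; longest is 15.

15 minutes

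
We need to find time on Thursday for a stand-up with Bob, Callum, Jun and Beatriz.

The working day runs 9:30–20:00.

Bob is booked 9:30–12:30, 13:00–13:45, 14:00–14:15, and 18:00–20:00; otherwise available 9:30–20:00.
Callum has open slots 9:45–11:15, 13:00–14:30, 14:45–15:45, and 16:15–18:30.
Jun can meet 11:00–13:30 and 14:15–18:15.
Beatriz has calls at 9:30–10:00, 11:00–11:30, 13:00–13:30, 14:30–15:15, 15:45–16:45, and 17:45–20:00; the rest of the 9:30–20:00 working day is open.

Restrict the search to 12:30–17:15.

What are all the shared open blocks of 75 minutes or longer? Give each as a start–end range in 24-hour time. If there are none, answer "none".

Bob free within 09:30–20:00: 12:30–13:00, 13:45–14:00, 14:15–18:00.
Beatriz free within 09:30–20:00: 10:00–11:00, 11:30–13:00, 13:30–14:30, 15:15–15:45, 16:45–17:45.
Bob ∩ Callum: 13:45–14:00, 14:15–14:30, 14:45–15:45, 16:15–18:00.
Bob ∩ Callum ∩ Jun: 14:15–14:30, 14:45–15:45, 16:15–18:00.
Bob ∩ Callum ∩ Jun ∩ Beatriz: 14:15–14:30, 15:15–15:45, 16:45–17:45.
Restricted to 12:30–17:15: 14:15–14:30, 15:15–15:45, 16:45–17:15.
Windows ≥ 75 min: (none).

none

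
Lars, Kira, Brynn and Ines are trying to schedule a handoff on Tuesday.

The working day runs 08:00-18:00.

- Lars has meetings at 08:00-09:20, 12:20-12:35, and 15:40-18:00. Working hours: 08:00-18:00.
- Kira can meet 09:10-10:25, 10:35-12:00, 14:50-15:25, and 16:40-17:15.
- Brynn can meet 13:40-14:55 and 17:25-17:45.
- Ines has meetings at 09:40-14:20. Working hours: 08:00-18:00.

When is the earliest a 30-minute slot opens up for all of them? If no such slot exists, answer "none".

Lars free within 08:00–18:00: 09:20–12:20, 12:35–15:40.
Ines free within 08:00–18:00: 08:00–09:40, 14:20–18:00.
Lars ∩ Kira: 09:20–10:25, 10:35–12:00, 14:50–15:25.
Lars ∩ Kira ∩ Brynn: 14:50–14:55.
Lars ∩ Kira ∩ Brynn ∩ Ines: 14:50–14:55.
Windows ≥ 30 min: (none).

none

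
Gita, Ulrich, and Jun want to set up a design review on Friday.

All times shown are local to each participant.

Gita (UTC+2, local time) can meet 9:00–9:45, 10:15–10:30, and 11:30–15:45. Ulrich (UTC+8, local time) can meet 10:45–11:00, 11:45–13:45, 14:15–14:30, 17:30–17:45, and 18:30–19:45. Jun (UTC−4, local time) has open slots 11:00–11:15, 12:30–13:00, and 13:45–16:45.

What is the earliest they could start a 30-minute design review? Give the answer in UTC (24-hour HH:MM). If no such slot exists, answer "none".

none

Gita → UTC: 07:00–07:45, 08:15–08:30, 09:30–13:45.
Ulrich → UTC: 02:45–03:00, 03:45–05:45, 06:15–06:30, 09:30–09:45, 10:30–11:45.
Jun → UTC: 15:00–15:15, 16:30–17:00, 17:45–20:45.
Gita ∩ Ulrich: 09:30–09:45, 10:30–11:45.
Gita ∩ Ulrich ∩ Jun: (none).
Windows ≥ 30 min: (none).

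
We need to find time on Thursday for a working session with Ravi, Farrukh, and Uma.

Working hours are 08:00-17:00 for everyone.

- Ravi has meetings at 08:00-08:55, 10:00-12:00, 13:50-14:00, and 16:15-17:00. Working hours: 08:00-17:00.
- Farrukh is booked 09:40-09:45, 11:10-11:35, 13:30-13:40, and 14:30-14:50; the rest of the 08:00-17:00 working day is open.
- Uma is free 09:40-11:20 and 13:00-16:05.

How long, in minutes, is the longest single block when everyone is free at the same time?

Ravi free within 08:00–17:00: 08:55–10:00, 12:00–13:50, 14:00–16:15.
Farrukh free within 08:00–17:00: 08:00–09:40, 09:45–11:10, 11:35–13:30, 13:40–14:30, 14:50–17:00.
Ravi ∩ Farrukh: 08:55–09:40, 09:45–10:00, 12:00–13:30, 13:40–13:50, 14:00–14:30, 14:50–16:15.
Ravi ∩ Farrukh ∩ Uma: 09:45–10:00, 13:00–13:30, 13:40–13:50, 14:00–14:30, 14:50–16:05.
Common window lengths: 15, 30, 10, 30, 75 min; longest is 75.

75 minutes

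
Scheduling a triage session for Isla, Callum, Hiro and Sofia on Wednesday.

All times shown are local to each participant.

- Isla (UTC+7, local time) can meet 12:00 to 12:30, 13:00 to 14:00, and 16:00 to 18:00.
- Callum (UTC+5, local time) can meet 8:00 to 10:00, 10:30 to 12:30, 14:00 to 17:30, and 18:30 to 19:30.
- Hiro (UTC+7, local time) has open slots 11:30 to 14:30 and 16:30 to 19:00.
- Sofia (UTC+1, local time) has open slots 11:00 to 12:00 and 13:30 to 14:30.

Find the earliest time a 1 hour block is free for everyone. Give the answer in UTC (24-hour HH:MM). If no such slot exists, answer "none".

Isla → UTC: 05:00–05:30, 06:00–07:00, 09:00–11:00.
Callum → UTC: 03:00–05:00, 05:30–07:30, 09:00–12:30, 13:30–14:30.
Hiro → UTC: 04:30–07:30, 09:30–12:00.
Sofia → UTC: 10:00–11:00, 12:30–13:30.
Isla ∩ Callum: 06:00–07:00, 09:00–11:00.
Isla ∩ Callum ∩ Hiro: 06:00–07:00, 09:30–11:00.
Isla ∩ Callum ∩ Hiro ∩ Sofia: 10:00–11:00.
Windows ≥ 60 min: 10:00–11:00.
Earliest such window starts at 10:00.

10:00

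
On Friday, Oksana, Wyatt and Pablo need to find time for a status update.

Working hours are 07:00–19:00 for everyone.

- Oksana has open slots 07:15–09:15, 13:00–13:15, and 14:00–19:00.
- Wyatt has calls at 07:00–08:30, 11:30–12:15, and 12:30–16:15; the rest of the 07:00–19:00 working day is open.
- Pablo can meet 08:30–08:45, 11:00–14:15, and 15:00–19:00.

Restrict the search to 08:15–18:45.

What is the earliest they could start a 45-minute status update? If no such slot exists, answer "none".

Wyatt free within 07:00–19:00: 08:30–11:30, 12:15–12:30, 16:15–19:00.
Oksana ∩ Wyatt: 08:30–09:15, 16:15–19:00.
Oksana ∩ Wyatt ∩ Pablo: 08:30–08:45, 16:15–19:00.
Restricted to 08:15–18:45: 08:30–08:45, 16:15–18:45.
Windows ≥ 45 min: 16:15–18:45.
Earliest such window starts at 16:15.

16:15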